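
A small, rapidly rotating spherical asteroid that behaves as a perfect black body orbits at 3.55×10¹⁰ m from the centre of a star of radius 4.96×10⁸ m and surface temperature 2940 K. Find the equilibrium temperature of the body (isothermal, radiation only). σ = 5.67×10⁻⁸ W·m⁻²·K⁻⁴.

The star's surface emits σT_*⁴; at distance d the flux is S = σT_*⁴(R_*/d)².
S = 5.67×10⁻⁸·(2940)⁴·(4.96×10⁸/3.55×10¹⁰)² = 826.9 W/m².
For an isothermal sphere T⁴ = (1−a)S/(4σ) = 3.646×10⁹ K⁴.

T ≈ 246 K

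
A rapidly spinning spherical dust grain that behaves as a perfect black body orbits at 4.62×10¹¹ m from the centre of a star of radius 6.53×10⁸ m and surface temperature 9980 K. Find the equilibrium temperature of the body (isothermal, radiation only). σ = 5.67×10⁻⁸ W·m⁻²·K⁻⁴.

The star's surface emits σT_*⁴; at distance d the flux is S = σT_*⁴(R_*/d)².
S = 5.67×10⁻⁸·(9980)⁴·(6.53×10⁸/4.62×10¹¹)² = 1124 W/m².
For an isothermal sphere T⁴ = (1−a)S/(4σ) = 4.955×10⁹ K⁴.

T ≈ 265 K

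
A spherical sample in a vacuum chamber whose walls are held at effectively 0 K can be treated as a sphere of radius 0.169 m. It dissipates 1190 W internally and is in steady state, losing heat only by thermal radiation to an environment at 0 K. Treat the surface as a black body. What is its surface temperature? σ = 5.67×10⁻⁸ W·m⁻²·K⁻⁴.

Steady state: internal power = radiated power, P = εσA T⁴.
Radiating area A = 4πr² = 0.3589 m².
T⁴ = P/(εσA) = 1190/(1.0·5.67×10⁻⁸·0.3589) = 5.848×10¹⁰ K⁴.
T = (5.848×10¹⁰)^(1/4).

T ≈ 492 K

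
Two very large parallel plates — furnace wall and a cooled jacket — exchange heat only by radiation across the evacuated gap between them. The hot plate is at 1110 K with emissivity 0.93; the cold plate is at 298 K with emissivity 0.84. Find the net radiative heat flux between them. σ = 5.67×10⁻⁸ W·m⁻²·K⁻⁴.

q ≈ 67600 W/m²

For two infinite grey parallel plates, q = σ(T₁⁴ − T₂⁴)/(1/ε₁ + 1/ε₂ − 1).
T₁⁴ − T₂⁴ = 1.518×10¹² − 7.886×10⁹ = 1.510×10¹² K⁴.
1/ε₁ + 1/ε₂ − 1 = 1.075 + 1.190 − 1 = 1.266.
q = 5.67×10⁻⁸ × 1.510×10¹² / 1.266.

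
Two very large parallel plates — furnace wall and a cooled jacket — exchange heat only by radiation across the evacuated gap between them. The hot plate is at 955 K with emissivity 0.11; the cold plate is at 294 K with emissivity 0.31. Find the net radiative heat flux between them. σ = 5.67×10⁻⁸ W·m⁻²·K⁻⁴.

q ≈ 4130 W/m²

For two infinite grey parallel plates, q = σ(T₁⁴ − T₂⁴)/(1/ε₁ + 1/ε₂ − 1).
T₁⁴ − T₂⁴ = 8.318×10¹¹ − 7.471×10⁹ = 8.243×10¹¹ K⁴.
1/ε₁ + 1/ε₂ − 1 = 9.091 + 3.226 − 1 = 11.32.
q = 5.67×10⁻⁸ × 8.243×10¹¹ / 11.32.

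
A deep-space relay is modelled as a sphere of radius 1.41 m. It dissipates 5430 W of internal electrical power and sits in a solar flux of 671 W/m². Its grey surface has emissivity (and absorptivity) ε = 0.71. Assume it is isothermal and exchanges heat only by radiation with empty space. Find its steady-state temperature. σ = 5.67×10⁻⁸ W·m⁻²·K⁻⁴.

At steady state, absorbed solar power + internal power = radiated power.
Absorbed: α·S·A_cross = 0.71·671·6.246 = 2976 W (cross-section πr²).
Total input = 2976 + 5430 = 8406 W.
Radiated: εσ·A_surf·T⁴ with A_surf = 4πr² = 24.98 m².
T⁴ = 8406/(0.71·5.67×10⁻⁸·24.98) = 8.358×10⁹ K⁴.

T ≈ 302 K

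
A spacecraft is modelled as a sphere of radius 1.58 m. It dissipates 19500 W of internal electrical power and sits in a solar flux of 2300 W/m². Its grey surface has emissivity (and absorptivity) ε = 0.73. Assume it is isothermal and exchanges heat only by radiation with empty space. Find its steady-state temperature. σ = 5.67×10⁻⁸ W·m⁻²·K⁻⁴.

At steady state, absorbed solar power + internal power = radiated power.
Absorbed: α·S·A_cross = 0.73·2300·7.843 = 13170 W (cross-section πr²).
Total input = 13170 + 19500 = 32670 W.
Radiated: εσ·A_surf·T⁴ with A_surf = 4πr² = 31.37 m².
T⁴ = 32670/(0.73·5.67×10⁻⁸·31.37) = 2.516×10¹⁰ K⁴.

T ≈ 398 K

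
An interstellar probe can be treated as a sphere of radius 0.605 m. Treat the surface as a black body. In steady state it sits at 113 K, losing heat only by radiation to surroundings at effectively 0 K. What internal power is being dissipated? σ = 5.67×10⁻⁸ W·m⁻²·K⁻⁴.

Steady state: P = εσA T⁴.
A = 4πr² = 4.600 m²; T⁴ = (113)⁴ = 1.630×10⁸ K⁴.
P = 1.0 × 5.67×10⁻⁸ × 4.600 × 1.630×10⁸.

P ≈ 42.5 W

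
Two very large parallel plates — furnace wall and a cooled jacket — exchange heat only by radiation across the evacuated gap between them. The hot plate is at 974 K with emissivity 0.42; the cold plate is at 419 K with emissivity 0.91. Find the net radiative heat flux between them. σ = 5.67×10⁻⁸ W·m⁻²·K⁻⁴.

For two infinite grey parallel plates, q = σ(T₁⁴ − T₂⁴)/(1/ε₁ + 1/ε₂ − 1).
T₁⁴ − T₂⁴ = 9.000×10¹¹ − 3.082×10¹⁰ = 8.692×10¹¹ K⁴.
1/ε₁ + 1/ε₂ − 1 = 2.381 + 1.099 − 1 = 2.480.
q = 5.67×10⁻⁸ × 8.692×10¹¹ / 2.480.

q ≈ 19900 W/m²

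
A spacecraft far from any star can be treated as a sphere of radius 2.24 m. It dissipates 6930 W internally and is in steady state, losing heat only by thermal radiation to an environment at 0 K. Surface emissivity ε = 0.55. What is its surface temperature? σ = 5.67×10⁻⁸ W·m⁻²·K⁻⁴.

T ≈ 244 K

Steady state: internal power = radiated power, P = εσA T⁴.
Radiating area A = 4πr² = 63.05 m².
T⁴ = P/(εσA) = 6930/(0.55·5.67×10⁻⁸·63.05) = 3.524×10⁹ K⁴.
T = (3.524×10⁹)^(1/4).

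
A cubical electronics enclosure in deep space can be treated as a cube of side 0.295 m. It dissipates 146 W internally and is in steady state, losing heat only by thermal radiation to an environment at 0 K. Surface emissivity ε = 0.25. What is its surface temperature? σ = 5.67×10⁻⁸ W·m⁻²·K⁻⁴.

T ≈ 375 K

Steady state: internal power = radiated power, P = εσA T⁴.
Radiating area A = 6L² = 0.5222 m².
T⁴ = P/(εσA) = 146/(0.25·5.67×10⁻⁸·0.5222) = 1.973×10¹⁰ K⁴.
T = (1.973×10¹⁰)^(1/4).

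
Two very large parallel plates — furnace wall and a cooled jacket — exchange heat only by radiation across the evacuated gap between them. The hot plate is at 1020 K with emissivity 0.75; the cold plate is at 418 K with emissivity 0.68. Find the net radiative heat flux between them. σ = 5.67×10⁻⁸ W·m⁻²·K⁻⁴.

q ≈ 33100 W/m²

For two infinite grey parallel plates, q = σ(T₁⁴ − T₂⁴)/(1/ε₁ + 1/ε₂ − 1).
T₁⁴ − T₂⁴ = 1.082×10¹² − 3.053×10¹⁰ = 1.052×10¹² K⁴.
1/ε₁ + 1/ε₂ − 1 = 1.333 + 1.471 − 1 = 1.804.
q = 5.67×10⁻⁸ × 1.052×10¹² / 1.804.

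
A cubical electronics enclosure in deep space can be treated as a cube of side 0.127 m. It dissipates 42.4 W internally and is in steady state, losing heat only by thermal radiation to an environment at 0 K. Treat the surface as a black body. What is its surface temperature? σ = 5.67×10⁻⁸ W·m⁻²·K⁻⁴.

Steady state: internal power = radiated power, P = εσA T⁴.
Radiating area A = 6L² = 0.09677 m².
T⁴ = P/(εσA) = 42.4/(1.0·5.67×10⁻⁸·0.09677) = 7.727×10⁹ K⁴.
T = (7.727×10⁹)^(1/4).

T ≈ 296 K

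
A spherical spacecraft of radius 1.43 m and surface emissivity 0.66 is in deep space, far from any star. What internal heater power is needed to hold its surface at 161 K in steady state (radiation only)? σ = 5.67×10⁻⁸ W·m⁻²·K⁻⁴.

P ≈ 646 W

P = εσ·4πr²·T⁴.
4πr² = 25.70 m²; T⁴ = 6.719×10⁸ K⁴.
P = 0.66·5.67×10⁻⁸·25.70·6.719×10⁸.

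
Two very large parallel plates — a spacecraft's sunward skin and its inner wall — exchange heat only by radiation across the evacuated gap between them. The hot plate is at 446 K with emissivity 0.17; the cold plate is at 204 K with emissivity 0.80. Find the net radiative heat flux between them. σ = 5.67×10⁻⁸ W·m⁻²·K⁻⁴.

q ≈ 350 W/m²

For two infinite grey parallel plates, q = σ(T₁⁴ − T₂⁴)/(1/ε₁ + 1/ε₂ − 1).
T₁⁴ − T₂⁴ = 3.957×10¹⁰ − 1.732×10⁹ = 3.784×10¹⁰ K⁴.
1/ε₁ + 1/ε₂ − 1 = 5.882 + 1.250 − 1 = 6.132.
q = 5.67×10⁻⁸ × 3.784×10¹⁰ / 6.132.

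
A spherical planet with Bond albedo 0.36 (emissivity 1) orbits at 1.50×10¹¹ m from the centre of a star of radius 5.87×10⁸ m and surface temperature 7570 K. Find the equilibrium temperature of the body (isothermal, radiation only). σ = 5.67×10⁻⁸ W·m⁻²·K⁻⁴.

The star's surface emits σT_*⁴; at distance d the flux is S = σT_*⁴(R_*/d)².
S = 5.67×10⁻⁸·(7570)⁴·(5.87×10⁸/1.50×10¹¹)² = 2851 W/m².
For an isothermal sphere T⁴ = (1−a)S/(4σ) = 8.046×10⁹ K⁴.

T ≈ 300 K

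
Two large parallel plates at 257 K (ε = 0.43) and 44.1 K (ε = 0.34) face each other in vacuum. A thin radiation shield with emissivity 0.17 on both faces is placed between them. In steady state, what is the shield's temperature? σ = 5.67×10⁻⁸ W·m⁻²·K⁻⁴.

In steady state the net flux on the hot side equals that on the cold side.
σ(T₁⁴−T_s⁴)/D₁ = σ(T_s⁴−T₂⁴)/D₂, with D₁ = 1/ε₁+1/ε_s−1 = 7.208, D₂ = 1/ε_s+1/ε₂−1 = 7.824.
Solve for T_s⁴: T_s⁴ = (D₂·T₁⁴ + D₁·T₂⁴)/(D₁+D₂) = 2.272×10⁹ K⁴.

T_s ≈ 218 K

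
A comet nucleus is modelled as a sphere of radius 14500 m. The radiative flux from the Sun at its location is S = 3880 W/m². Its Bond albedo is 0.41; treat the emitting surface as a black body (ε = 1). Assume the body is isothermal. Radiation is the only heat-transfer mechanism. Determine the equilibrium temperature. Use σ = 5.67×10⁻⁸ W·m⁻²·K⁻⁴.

At equilibrium, absorbed power = emitted power.
Absorbing cross-section = πr² = 6.605×10⁸ m²; emitting surface = 4πr² = 2.642×10⁹ m² (ratio 4).
(1−a)S·A_cross = εσ·A_surf·T⁴  ⇒  T⁴ = (1−a)S/(4σ).
T⁴ = 0.590·3880/(4·5.67×10⁻⁸) = 1.009×10¹⁰ K⁴.
T = (1.009×10¹⁰)^(1/4).

T ≈ 317 K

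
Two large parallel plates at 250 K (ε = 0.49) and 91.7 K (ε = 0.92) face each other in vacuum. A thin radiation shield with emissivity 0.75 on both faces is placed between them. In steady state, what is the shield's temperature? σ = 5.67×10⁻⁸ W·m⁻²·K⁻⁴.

T_s ≈ 197 K

In steady state the net flux on the hot side equals that on the cold side.
σ(T₁⁴−T_s⁴)/D₁ = σ(T_s⁴−T₂⁴)/D₂, with D₁ = 1/ε₁+1/ε_s−1 = 2.374, D₂ = 1/ε_s+1/ε₂−1 = 1.420.
Solve for T_s⁴: T_s⁴ = (D₂·T₁⁴ + D₁·T₂⁴)/(D₁+D₂) = 1.506×10⁹ K⁴.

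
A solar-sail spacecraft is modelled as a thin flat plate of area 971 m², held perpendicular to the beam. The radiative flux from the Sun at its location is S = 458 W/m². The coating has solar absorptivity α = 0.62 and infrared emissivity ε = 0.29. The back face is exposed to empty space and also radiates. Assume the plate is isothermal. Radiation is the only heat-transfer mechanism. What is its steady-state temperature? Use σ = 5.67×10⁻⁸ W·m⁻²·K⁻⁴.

T ≈ 305 K

At equilibrium, absorbed power = emitted power.
Absorbing cross-section = A = 971.0 m²; emitting surface = 2A = 1942 m² (ratio 2).
αS·A_cross = εσ·A_surf·T⁴  ⇒  T⁴ = αS/(ε·2σ).
T⁴ = 0.620·458/(0.29·2·5.67×10⁻⁸) = 8.635×10⁹ K⁴.
T = (8.635×10⁹)^(1/4).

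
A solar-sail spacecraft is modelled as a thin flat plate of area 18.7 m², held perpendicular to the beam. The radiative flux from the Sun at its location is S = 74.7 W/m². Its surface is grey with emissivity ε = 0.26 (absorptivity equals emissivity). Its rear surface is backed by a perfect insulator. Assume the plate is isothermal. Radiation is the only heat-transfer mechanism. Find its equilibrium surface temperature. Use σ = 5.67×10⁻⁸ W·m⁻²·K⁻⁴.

At equilibrium, absorbed power = emitted power.
Absorbing cross-section = A = 18.70 m²; emitting surface = A = 18.70 m² (ratio 1).
εS·A_cross = εσ·A_surf·T⁴  ⇒  T⁴ = S/(1σ)   (ε cancels).
T⁴ = 74.7/(1·5.67×10⁻⁸) = 1.317×10⁹ K⁴.
T = (1.317×10⁹)^(1/4).

T ≈ 191 K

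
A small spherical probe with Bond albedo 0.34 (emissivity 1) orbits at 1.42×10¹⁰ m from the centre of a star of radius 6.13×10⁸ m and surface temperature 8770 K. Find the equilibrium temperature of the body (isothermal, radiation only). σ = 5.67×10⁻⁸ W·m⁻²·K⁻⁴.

T ≈ 1160 K

The star's surface emits σT_*⁴; at distance d the flux is S = σT_*⁴(R_*/d)².
S = 5.67×10⁻⁸·(8770)⁴·(6.13×10⁸/1.42×10¹⁰)² = 6.251×10⁵ W/m².
For an isothermal sphere T⁴ = (1−a)S/(4σ) = 1.819×10¹² K⁴.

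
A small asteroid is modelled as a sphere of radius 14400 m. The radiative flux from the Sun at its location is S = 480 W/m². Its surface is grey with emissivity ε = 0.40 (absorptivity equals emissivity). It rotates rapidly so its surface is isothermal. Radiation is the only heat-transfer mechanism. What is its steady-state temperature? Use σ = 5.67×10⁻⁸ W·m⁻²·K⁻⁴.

T ≈ 214 K

At equilibrium, absorbed power = emitted power.
Absorbing cross-section = πr² = 6.514×10⁸ m²; emitting surface = 4πr² = 2.606×10⁹ m² (ratio 4).
εS·A_cross = εσ·A_surf·T⁴  ⇒  T⁴ = S/(4σ)   (ε cancels).
T⁴ = 480/(4·5.67×10⁻⁸) = 2.116×10⁹ K⁴.
T = (2.116×10⁹)^(1/4).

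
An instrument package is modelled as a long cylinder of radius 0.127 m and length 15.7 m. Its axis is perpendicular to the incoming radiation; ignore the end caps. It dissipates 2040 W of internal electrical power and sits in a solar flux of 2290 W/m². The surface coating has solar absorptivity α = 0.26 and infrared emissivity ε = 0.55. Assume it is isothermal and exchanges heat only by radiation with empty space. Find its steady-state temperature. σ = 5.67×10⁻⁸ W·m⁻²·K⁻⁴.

At steady state, absorbed solar power + internal power = radiated power.
Absorbed: α·S·A_cross = 0.26·2290·3.988 = 2374 W (cross-section 2rL).
Total input = 2374 + 2040 = 4414 W.
Radiated: εσ·A_surf·T⁴ with A_surf = 2πrL = 12.53 m².
T⁴ = 4414/(0.55·5.67×10⁻⁸·12.53) = 1.130×10¹⁰ K⁴.

T ≈ 326 K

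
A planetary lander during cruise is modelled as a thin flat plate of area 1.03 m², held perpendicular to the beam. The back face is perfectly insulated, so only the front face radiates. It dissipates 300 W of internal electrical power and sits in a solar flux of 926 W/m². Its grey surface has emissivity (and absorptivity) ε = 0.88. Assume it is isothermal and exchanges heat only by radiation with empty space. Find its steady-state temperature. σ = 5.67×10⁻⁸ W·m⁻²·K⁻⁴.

At steady state, absorbed solar power + internal power = radiated power.
Absorbed: α·S·A_cross = 0.88·926·1.030 = 839.3 W (cross-section A).
Total input = 839.3 + 300 = 1139 W.
Radiated: εσ·A_surf·T⁴ with A_surf = A = 1.030 m².
T⁴ = 1139/(0.88·5.67×10⁻⁸·1.030) = 2.217×10¹⁰ K⁴.

T ≈ 386 K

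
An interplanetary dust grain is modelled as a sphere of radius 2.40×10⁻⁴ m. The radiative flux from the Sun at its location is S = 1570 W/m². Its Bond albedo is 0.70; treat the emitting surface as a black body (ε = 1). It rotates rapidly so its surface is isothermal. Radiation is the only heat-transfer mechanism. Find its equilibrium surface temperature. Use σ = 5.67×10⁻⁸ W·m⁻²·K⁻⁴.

T ≈ 213 K

At equilibrium, absorbed power = emitted power.
Absorbing cross-section = πr² = 1.810×10⁻⁷ m²; emitting surface = 4πr² = 7.238×10⁻⁷ m² (ratio 4).
(1−a)S·A_cross = εσ·A_surf·T⁴  ⇒  T⁴ = (1−a)S/(4σ).
T⁴ = 0.300·1570/(4·5.67×10⁻⁸) = 2.077×10⁹ K⁴.
T = (2.077×10⁹)^(1/4).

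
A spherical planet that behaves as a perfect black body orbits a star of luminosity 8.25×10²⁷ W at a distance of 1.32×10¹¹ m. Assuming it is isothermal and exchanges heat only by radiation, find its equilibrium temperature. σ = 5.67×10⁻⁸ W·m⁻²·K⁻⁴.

First find the stellar flux at distance d: S = L/(4πd²) = 8.25×10²⁷/(4π·(1.32×10¹¹)²) = 37680 W/m².
For an isothermal sphere, absorbed (1−a)S·πr² = emitted σ·4πr²·T⁴, so T⁴ = (1−a)S/(4σ).
T⁴ = 1.00·37680/(4·5.67×10⁻⁸) = 1.661×10¹¹ K⁴.

T ≈ 638 K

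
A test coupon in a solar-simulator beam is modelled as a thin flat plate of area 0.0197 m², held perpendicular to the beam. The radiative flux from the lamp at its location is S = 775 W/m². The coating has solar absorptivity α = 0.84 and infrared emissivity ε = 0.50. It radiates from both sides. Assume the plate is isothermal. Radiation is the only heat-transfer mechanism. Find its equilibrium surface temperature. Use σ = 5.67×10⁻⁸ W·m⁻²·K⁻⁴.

At equilibrium, absorbed power = emitted power.
Absorbing cross-section = A = 0.01970 m²; emitting surface = 2A = 0.03940 m² (ratio 2).
αS·A_cross = εσ·A_surf·T⁴  ⇒  T⁴ = αS/(ε·2σ).
T⁴ = 0.840·775/(0.50·2·5.67×10⁻⁸) = 1.148×10¹⁰ K⁴.
T = (1.148×10¹⁰)^(1/4).

T ≈ 327 K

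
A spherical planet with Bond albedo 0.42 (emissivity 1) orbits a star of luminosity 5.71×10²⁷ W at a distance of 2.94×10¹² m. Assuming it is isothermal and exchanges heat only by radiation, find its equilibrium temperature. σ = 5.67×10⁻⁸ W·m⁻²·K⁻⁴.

First find the stellar flux at distance d: S = L/(4πd²) = 5.71×10²⁷/(4π·(2.94×10¹²)²) = 52.57 W/m².
For an isothermal sphere, absorbed (1−a)S·πr² = emitted σ·4πr²·T⁴, so T⁴ = (1−a)S/(4σ).
T⁴ = 0.580·52.57/(4·5.67×10⁻⁸) = 1.344×10⁸ K⁴.

T ≈ 108 K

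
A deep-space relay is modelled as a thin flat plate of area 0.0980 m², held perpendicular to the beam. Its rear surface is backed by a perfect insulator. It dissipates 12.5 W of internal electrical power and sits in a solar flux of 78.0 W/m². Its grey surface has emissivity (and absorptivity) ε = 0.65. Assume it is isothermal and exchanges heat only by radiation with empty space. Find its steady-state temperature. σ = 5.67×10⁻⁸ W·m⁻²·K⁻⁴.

T ≈ 264 K

At steady state, absorbed solar power + internal power = radiated power.
Absorbed: α·S·A_cross = 0.65·78.0·0.09800 = 4.969 W (cross-section A).
Total input = 4.969 + 12.5 = 17.47 W.
Radiated: εσ·A_surf·T⁴ with A_surf = A = 0.09800 m².
T⁴ = 17.47/(0.65·5.67×10⁻⁸·0.09800) = 4.837×10⁹ K⁴.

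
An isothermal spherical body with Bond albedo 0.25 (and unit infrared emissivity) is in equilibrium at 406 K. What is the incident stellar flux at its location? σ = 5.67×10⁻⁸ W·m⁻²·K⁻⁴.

(1−a)S·πr² = σ·4πr²·T⁴ ⇒ S = 4σT⁴/(1−a).
S = 4·5.67×10⁻⁸·2.717×10¹⁰/0.750.

S ≈ 8220 W/m²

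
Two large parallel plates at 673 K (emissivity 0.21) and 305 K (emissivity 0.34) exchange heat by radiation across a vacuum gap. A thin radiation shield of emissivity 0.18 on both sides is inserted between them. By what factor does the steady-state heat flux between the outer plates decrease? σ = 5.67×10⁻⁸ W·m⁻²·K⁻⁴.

factor ≈ 2.51

Without shield: q₀ = σΔ(T⁴)/(1/ε₁+1/ε₂−1) with denominator 6.703.
With shield the two gaps are in series; the resistances add: (1/ε₁+1/ε_s−1)+(1/ε_s+1/ε₂−1) = 9.317+7.497 = 16.81.
Heat-flux ratio q₀/q = 16.81/6.703.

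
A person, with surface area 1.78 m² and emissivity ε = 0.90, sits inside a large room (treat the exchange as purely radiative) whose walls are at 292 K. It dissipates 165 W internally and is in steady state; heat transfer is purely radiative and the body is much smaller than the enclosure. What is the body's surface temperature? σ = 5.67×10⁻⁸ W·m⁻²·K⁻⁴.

T ≈ 309 K

For a small grey body in a large enclosure, net radiated power = εσA(T⁴ − T_w⁴).
Steady state: P = εσA(T⁴ − T_w⁴) with A = 1.78 m².
T⁴ = P/(εσA) + T_w⁴ = 165/(0.90·5.67×10⁻⁸·1.780) + (292)⁴
    = 1.817×10⁹ + 7.270×10⁹ = 9.086×10⁹ K⁴.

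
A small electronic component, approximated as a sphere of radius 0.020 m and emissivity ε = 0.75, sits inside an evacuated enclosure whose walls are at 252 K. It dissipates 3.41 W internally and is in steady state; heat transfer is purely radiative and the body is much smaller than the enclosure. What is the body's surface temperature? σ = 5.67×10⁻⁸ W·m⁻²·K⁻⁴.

For a small grey body in a large enclosure, net radiated power = εσA(T⁴ − T_w⁴).
Steady state: P = εσA(T⁴ − T_w⁴) with A = 4πr² = 0.005027 m².
T⁴ = P/(εσA) + T_w⁴ = 3.41/(0.75·5.67×10⁻⁸·0.005027) + (252)⁴
    = 1.595×10¹⁰ + 4.033×10⁹ = 1.999×10¹⁰ K⁴.

T ≈ 376 K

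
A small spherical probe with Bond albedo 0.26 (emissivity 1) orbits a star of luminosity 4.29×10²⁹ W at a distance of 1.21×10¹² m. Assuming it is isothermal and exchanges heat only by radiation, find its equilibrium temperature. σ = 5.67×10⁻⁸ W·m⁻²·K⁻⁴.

T ≈ 525 K

First find the stellar flux at distance d: S = L/(4πd²) = 4.29×10²⁹/(4π·(1.21×10¹²)²) = 23320 W/m².
For an isothermal sphere, absorbed (1−a)S·πr² = emitted σ·4πr²·T⁴, so T⁴ = (1−a)S/(4σ).
T⁴ = 0.740·23320/(4·5.67×10⁻⁸) = 7.608×10¹⁰ K⁴.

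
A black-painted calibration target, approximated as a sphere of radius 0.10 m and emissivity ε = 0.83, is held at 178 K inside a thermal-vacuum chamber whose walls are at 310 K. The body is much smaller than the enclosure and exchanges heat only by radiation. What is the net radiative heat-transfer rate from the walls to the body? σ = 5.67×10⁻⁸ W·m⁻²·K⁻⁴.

For a small grey body in a large enclosure: P_net = εσA(T_body⁴ − T_wall⁴).
A = 4πr² = 0.1257 m²; T_body⁴ − T_wall⁴ = 1.004×10⁹ − 9.235×10⁹ = -8.231×10⁹ K⁴.
|P_net| = 0.83·5.67×10⁻⁸·0.1257·8.231×10⁹.

P_net ≈ 48.7 W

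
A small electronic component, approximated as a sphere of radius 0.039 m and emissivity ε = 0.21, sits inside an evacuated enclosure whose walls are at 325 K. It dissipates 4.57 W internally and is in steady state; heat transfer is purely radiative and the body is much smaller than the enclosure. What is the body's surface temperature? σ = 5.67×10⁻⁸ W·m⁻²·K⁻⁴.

T ≈ 420 K

For a small grey body in a large enclosure, net radiated power = εσA(T⁴ − T_w⁴).
Steady state: P = εσA(T⁴ − T_w⁴) with A = 4πr² = 0.01911 m².
T⁴ = P/(εσA) + T_w⁴ = 4.57/(0.21·5.67×10⁻⁸·0.01911) + (325)⁴
    = 2.008×10¹⁰ + 1.116×10¹⁰ = 3.124×10¹⁰ K⁴.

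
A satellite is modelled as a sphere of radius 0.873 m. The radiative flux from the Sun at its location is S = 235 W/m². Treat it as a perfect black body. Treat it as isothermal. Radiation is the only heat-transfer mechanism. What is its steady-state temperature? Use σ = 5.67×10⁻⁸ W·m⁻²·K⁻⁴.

T ≈ 179 K

At equilibrium, absorbed power = emitted power.
Absorbing cross-section = πr² = 2.394 m²; emitting surface = 4πr² = 9.577 m² (ratio 4).
S·A_cross = εσ·A_surf·T⁴  ⇒  T⁴ = S/(4σ).
T⁴ = 1.00·235/(4·5.67×10⁻⁸) = 1.036×10⁹ K⁴.
T = (1.036×10⁹)^(1/4).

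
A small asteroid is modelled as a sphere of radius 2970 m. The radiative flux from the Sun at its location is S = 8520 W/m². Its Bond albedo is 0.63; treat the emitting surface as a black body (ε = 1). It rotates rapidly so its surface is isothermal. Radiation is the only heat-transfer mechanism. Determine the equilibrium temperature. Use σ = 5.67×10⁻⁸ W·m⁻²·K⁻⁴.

T ≈ 343 K

At equilibrium, absorbed power = emitted power.
Absorbing cross-section = πr² = 2.771×10⁷ m²; emitting surface = 4πr² = 1.108×10⁸ m² (ratio 4).
(1−a)S·A_cross = εσ·A_surf·T⁴  ⇒  T⁴ = (1−a)S/(4σ).
T⁴ = 0.370·8520/(4·5.67×10⁻⁸) = 1.390×10¹⁰ K⁴.
T = (1.390×10¹⁰)^(1/4).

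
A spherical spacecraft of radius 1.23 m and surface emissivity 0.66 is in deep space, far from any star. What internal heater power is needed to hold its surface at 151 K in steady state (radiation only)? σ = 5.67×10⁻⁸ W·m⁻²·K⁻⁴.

P = εσ·4πr²·T⁴.
4πr² = 19.01 m²; T⁴ = 5.199×10⁸ K⁴.
P = 0.66·5.67×10⁻⁸·19.01·5.199×10⁸.

P ≈ 370 W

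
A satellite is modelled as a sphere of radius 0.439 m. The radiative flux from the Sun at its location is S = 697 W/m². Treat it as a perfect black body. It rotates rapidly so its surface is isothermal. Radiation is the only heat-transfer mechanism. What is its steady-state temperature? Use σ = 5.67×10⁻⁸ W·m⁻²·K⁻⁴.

At equilibrium, absorbed power = emitted power.
Absorbing cross-section = πr² = 0.6055 m²; emitting surface = 4πr² = 2.422 m² (ratio 4).
S·A_cross = εσ·A_surf·T⁴  ⇒  T⁴ = S/(4σ).
T⁴ = 1.00·697/(4·5.67×10⁻⁸) = 3.073×10⁹ K⁴.
T = (3.073×10⁹)^(1/4).

T ≈ 235 K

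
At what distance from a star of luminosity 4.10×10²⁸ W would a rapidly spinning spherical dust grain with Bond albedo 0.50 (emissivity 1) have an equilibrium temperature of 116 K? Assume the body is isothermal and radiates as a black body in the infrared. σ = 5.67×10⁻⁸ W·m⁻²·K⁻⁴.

For an isothermal black-emitting sphere, (1−a)S·πr² = σ·4πr²·T⁴ ⇒ S = 4σT⁴/(1−a).
S = 4·5.67×10⁻⁸·(116)⁴/0.500 = 82.13 W/m².
Flux falls as S = L/(4πd²), so d = √(L/(4πS)) = √(4.10×10²⁸/(4π·82.13)).

d ≈ 6.30×10¹² m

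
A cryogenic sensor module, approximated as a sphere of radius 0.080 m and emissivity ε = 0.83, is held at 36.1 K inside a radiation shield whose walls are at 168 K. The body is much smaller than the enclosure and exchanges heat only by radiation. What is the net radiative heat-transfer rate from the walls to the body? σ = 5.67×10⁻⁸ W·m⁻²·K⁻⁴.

P_net ≈ 3.01 W

For a small grey body in a large enclosure: P_net = εσA(T_body⁴ − T_wall⁴).
A = 4πr² = 0.08042 m²; T_body⁴ − T_wall⁴ = 1.698×10⁶ − 7.966×10⁸ = -7.949×10⁸ K⁴.
|P_net| = 0.83·5.67×10⁻⁸·0.08042·7.949×10⁸.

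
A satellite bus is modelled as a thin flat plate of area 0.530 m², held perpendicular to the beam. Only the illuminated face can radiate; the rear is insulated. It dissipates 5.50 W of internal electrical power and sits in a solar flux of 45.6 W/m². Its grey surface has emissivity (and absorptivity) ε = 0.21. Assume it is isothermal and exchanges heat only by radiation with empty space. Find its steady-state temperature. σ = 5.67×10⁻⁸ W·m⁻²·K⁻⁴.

At steady state, absorbed solar power + internal power = radiated power.
Absorbed: α·S·A_cross = 0.21·45.6·0.5300 = 5.075 W (cross-section A).
Total input = 5.075 + 5.50 = 10.58 W.
Radiated: εσ·A_surf·T⁴ with A_surf = A = 0.5300 m².
T⁴ = 10.58/(0.21·5.67×10⁻⁸·0.5300) = 1.676×10⁹ K⁴.

T ≈ 202 K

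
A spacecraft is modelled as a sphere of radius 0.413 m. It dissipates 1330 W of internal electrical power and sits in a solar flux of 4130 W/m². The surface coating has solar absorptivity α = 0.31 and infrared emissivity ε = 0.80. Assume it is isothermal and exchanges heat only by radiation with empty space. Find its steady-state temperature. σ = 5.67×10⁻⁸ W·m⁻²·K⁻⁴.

At steady state, absorbed solar power + internal power = radiated power.
Absorbed: α·S·A_cross = 0.31·4130·0.5359 = 686.1 W (cross-section πr²).
Total input = 686.1 + 1330 = 2016 W.
Radiated: εσ·A_surf·T⁴ with A_surf = 4πr² = 2.143 m².
T⁴ = 2016/(0.80·5.67×10⁻⁸·2.143) = 2.074×10¹⁰ K⁴.

T ≈ 379 K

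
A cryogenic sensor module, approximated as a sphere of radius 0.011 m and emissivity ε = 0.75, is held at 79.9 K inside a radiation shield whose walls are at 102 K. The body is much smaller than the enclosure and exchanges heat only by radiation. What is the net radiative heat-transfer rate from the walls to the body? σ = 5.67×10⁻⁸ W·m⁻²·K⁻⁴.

P_net ≈ 0.00436 W

For a small grey body in a large enclosure: P_net = εσA(T_body⁴ − T_wall⁴).
A = 4πr² = 0.001521 m²; T_body⁴ − T_wall⁴ = 4.076×10⁷ − 1.082×10⁸ = -6.749×10⁷ K⁴.
|P_net| = 0.75·5.67×10⁻⁸·0.001521·6.749×10⁷.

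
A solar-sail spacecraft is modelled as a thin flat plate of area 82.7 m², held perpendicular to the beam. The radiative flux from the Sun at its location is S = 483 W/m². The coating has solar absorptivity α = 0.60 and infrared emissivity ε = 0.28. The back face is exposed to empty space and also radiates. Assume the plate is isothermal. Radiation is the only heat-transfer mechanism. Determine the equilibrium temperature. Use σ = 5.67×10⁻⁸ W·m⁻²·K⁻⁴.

At equilibrium, absorbed power = emitted power.
Absorbing cross-section = A = 82.70 m²; emitting surface = 2A = 165.4 m² (ratio 2).
αS·A_cross = εσ·A_surf·T⁴  ⇒  T⁴ = αS/(ε·2σ).
T⁴ = 0.600·483/(0.28·2·5.67×10⁻⁸) = 9.127×10⁹ K⁴.
T = (9.127×10⁹)^(1/4).

T ≈ 309 K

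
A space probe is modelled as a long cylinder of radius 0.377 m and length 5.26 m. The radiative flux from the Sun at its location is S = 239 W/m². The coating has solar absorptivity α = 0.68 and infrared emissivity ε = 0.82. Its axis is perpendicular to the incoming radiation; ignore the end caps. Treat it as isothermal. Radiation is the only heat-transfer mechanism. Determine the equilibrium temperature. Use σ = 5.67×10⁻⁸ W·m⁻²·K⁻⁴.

T ≈ 183 K

At equilibrium, absorbed power = emitted power.
Absorbing cross-section = 2rL = 3.966 m²; emitting surface = 2πrL = 12.46 m² (ratio π).
αS·A_cross = εσ·A_surf·T⁴  ⇒  T⁴ = αS/(ε·πσ).
T⁴ = 0.680·239/(0.82·π·5.67×10⁻⁸) = 1.113×10⁹ K⁴.
T = (1.113×10⁹)^(1/4).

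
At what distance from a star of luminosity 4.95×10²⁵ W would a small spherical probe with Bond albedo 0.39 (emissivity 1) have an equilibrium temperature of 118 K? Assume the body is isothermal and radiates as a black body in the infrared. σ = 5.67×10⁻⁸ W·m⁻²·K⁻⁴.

d ≈ 2.34×10¹¹ m

For an isothermal black-emitting sphere, (1−a)S·πr² = σ·4πr²·T⁴ ⇒ S = 4σT⁴/(1−a).
S = 4·5.67×10⁻⁸·(118)⁴/0.610 = 72.08 W/m².
Flux falls as S = L/(4πd²), so d = √(L/(4πS)) = √(4.95×10²⁵/(4π·72.08)).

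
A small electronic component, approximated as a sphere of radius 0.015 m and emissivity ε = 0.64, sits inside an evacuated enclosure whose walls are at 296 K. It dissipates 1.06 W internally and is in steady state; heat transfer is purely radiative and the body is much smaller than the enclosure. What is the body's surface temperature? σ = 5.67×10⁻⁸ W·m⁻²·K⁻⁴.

For a small grey body in a large enclosure, net radiated power = εσA(T⁴ − T_w⁴).
Steady state: P = εσA(T⁴ − T_w⁴) with A = 4πr² = 0.002827 m².
T⁴ = P/(εσA) + T_w⁴ = 1.06/(0.64·5.67×10⁻⁸·0.002827) + (296)⁴
    = 1.033×10¹⁰ + 7.677×10⁹ = 1.801×10¹⁰ K⁴.

T ≈ 366 K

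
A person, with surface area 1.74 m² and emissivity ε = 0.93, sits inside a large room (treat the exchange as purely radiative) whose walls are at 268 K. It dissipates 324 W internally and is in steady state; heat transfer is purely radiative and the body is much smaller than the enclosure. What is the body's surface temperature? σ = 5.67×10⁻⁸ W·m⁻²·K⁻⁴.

T ≈ 305 K

For a small grey body in a large enclosure, net radiated power = εσA(T⁴ − T_w⁴).
Steady state: P = εσA(T⁴ − T_w⁴) with A = 1.74 m².
T⁴ = P/(εσA) + T_w⁴ = 324/(0.93·5.67×10⁻⁸·1.740) + (268)⁴
    = 3.531×10⁹ + 5.159×10⁹ = 8.690×10⁹ K⁴.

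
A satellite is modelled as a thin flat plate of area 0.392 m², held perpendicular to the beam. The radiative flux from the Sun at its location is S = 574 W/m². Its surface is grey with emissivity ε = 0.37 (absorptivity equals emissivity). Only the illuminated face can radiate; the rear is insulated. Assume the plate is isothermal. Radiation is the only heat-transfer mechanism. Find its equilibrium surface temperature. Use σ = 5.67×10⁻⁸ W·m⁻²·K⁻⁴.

T ≈ 317 K

At equilibrium, absorbed power = emitted power.
Absorbing cross-section = A = 0.3920 m²; emitting surface = A = 0.3920 m² (ratio 1).
εS·A_cross = εσ·A_surf·T⁴  ⇒  T⁴ = S/(1σ)   (ε cancels).
T⁴ = 574/(1·5.67×10⁻⁸) = 1.012×10¹⁰ K⁴.
T = (1.012×10¹⁰)^(1/4).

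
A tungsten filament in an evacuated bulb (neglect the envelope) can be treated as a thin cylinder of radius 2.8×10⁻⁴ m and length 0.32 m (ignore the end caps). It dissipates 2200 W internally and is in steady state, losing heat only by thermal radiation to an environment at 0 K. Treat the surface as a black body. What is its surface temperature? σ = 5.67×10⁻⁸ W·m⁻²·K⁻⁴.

T ≈ 2880 K

Steady state: internal power = radiated power, P = εσA T⁴.
Radiating area A = 2πrL = 5.630×10⁻⁴ m².
T⁴ = P/(εσA) = 2200/(1.0·5.67×10⁻⁸·5.630×10⁻⁴) = 6.892×10¹³ K⁴.
T = (6.892×10¹³)^(1/4).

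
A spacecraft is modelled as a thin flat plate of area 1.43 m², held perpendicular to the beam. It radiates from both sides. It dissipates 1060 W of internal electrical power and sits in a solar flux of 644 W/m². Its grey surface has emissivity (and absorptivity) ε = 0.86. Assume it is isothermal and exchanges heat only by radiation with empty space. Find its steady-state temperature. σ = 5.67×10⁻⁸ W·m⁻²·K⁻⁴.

T ≈ 339 K

At steady state, absorbed solar power + internal power = radiated power.
Absorbed: α·S·A_cross = 0.86·644·1.430 = 792.0 W (cross-section A).
Total input = 792.0 + 1060 = 1852 W.
Radiated: εσ·A_surf·T⁴ with A_surf = 2A = 2.860 m².
T⁴ = 1852/(0.86·5.67×10⁻⁸·2.860) = 1.328×10¹⁰ K⁴.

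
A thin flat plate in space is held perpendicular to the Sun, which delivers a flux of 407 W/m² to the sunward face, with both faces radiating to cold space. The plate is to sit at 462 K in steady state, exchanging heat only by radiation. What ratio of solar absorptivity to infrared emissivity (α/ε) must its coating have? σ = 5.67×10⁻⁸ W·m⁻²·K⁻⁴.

Balance: αS·A = εσ·2A·T⁴ ⇒ α/ε = 2σT⁴/S.
α/ε = 2·5.67×10⁻⁸·(462)⁴/407 = 2·5.67×10⁻⁸·4.556×10¹⁰/407.

α/ε ≈ 12.7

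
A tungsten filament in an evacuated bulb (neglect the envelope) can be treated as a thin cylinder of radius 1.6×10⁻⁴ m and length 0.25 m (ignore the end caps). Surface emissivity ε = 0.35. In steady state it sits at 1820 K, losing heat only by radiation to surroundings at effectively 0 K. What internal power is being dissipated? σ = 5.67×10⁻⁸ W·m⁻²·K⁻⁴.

Steady state: P = εσA T⁴.
A = 2πrL = 2.513×10⁻⁴ m²; T⁴ = (1820)⁴ = 1.097×10¹³ K⁴.
P = 0.35 × 5.67×10⁻⁸ × 2.513×10⁻⁴ × 1.097×10¹³.

P ≈ 54.7 W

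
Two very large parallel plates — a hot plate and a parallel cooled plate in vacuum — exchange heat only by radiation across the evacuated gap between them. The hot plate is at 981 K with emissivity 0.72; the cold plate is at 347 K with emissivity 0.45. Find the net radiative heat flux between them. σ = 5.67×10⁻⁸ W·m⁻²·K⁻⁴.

For two infinite grey parallel plates, q = σ(T₁⁴ − T₂⁴)/(1/ε₁ + 1/ε₂ − 1).
T₁⁴ − T₂⁴ = 9.261×10¹¹ − 1.450×10¹⁰ = 9.116×10¹¹ K⁴.
1/ε₁ + 1/ε₂ − 1 = 1.389 + 2.222 − 1 = 2.611.
q = 5.67×10⁻⁸ × 9.116×10¹¹ / 2.611.

q ≈ 19800 W/m²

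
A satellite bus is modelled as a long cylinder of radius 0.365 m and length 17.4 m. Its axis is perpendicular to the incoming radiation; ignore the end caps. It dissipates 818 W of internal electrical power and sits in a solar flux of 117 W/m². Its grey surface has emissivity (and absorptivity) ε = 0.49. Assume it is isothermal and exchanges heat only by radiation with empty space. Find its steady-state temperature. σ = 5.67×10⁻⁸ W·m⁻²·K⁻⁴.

T ≈ 193 K

At steady state, absorbed solar power + internal power = radiated power.
Absorbed: α·S·A_cross = 0.49·117·12.70 = 728.2 W (cross-section 2rL).
Total input = 728.2 + 818 = 1546 W.
Radiated: εσ·A_surf·T⁴ with A_surf = 2πrL = 39.90 m².
T⁴ = 1546/(0.49·5.67×10⁻⁸·39.90) = 1.395×10⁹ K⁴.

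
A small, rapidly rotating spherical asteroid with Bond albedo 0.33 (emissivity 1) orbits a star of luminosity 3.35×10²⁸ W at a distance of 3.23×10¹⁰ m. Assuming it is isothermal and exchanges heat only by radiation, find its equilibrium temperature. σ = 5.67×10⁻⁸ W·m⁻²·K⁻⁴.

T ≈ 1660 K

First find the stellar flux at distance d: S = L/(4πd²) = 3.35×10²⁸/(4π·(3.23×10¹⁰)²) = 2.555×10⁶ W/m².
For an isothermal sphere, absorbed (1−a)S·πr² = emitted σ·4πr²·T⁴, so T⁴ = (1−a)S/(4σ).
T⁴ = 0.670·2.555×10⁶/(4·5.67×10⁻⁸) = 7.549×10¹² K⁴.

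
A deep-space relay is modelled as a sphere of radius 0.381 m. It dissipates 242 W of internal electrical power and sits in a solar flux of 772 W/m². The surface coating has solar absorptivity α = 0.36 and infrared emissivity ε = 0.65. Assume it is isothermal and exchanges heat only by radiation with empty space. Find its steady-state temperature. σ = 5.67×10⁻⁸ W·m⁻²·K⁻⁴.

At steady state, absorbed solar power + internal power = radiated power.
Absorbed: α·S·A_cross = 0.36·772·0.4560 = 126.7 W (cross-section πr²).
Total input = 126.7 + 242 = 368.7 W.
Radiated: εσ·A_surf·T⁴ with A_surf = 4πr² = 1.824 m².
T⁴ = 368.7/(0.65·5.67×10⁻⁸·1.824) = 5.485×10⁹ K⁴.

T ≈ 272 K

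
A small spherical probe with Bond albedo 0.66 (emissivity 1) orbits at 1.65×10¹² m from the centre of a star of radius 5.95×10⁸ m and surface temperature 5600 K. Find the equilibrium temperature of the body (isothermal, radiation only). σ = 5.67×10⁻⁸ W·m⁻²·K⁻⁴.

T ≈ 57.4 K

The star's surface emits σT_*⁴; at distance d the flux is S = σT_*⁴(R_*/d)².
S = 5.67×10⁻⁸·(5600)⁴·(5.95×10⁸/1.65×10¹²)² = 7.251 W/m².
For an isothermal sphere T⁴ = (1−a)S/(4σ) = 1.087×10⁷ K⁴.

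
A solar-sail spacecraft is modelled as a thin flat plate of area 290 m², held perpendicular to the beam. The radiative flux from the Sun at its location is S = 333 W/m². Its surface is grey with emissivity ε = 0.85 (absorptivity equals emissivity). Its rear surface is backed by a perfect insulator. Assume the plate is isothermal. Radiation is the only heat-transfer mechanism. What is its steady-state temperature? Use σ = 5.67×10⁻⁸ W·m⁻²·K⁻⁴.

T ≈ 277 K

At equilibrium, absorbed power = emitted power.
Absorbing cross-section = A = 290.0 m²; emitting surface = A = 290.0 m² (ratio 1).
εS·A_cross = εσ·A_surf·T⁴  ⇒  T⁴ = S/(1σ)   (ε cancels).
T⁴ = 333/(1·5.67×10⁻⁸) = 5.873×10⁹ K⁴.
T = (5.873×10⁹)^(1/4).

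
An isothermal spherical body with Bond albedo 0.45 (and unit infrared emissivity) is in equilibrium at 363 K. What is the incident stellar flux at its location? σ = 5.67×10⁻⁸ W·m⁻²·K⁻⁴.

S ≈ 7160 W/m²

(1−a)S·πr² = σ·4πr²·T⁴ ⇒ S = 4σT⁴/(1−a).
S = 4·5.67×10⁻⁸·1.736×10¹⁰/0.550.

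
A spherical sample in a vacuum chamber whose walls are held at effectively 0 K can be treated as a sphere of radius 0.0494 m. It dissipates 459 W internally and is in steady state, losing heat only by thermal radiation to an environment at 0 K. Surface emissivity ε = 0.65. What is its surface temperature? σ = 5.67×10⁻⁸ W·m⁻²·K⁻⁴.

Steady state: internal power = radiated power, P = εσA T⁴.
Radiating area A = 4πr² = 0.03067 m².
T⁴ = P/(εσA) = 459/(0.65·5.67×10⁻⁸·0.03067) = 4.061×10¹¹ K⁴.
T = (4.061×10¹¹)^(1/4).

T ≈ 798 K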